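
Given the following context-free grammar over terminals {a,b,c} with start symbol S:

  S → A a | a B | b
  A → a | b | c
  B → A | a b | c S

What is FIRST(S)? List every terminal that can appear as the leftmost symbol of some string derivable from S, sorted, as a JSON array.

Compute FIRST by fixpoint:
iter 1:
  A via A→a: +{a}
  A via A→b: +{b}
  A via A→c: +{c}
  B via B→A: +{a,b,c}
  S via S→A a: +{a,b,c}
  FIRST(S)={a,b,c}  FIRST(A)={a,b,c}  FIRST(B)={a,b,c}
iter 2: — fixpoint
  FIRST(S)={a,b,c}  FIRST(A)={a,b,c}  FIRST(B)={a,b,c}

FIRST(S) = ["a", "b", "c"]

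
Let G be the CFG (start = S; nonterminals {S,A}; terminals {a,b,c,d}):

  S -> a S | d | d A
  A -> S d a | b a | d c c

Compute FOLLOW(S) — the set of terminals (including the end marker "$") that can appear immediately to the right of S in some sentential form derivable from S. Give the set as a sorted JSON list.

FIRST sets, iterate to fixpoint:
round 1:
  A via A→b a: +{b}
  A via A→d c c: +{d}
  S via S→a S: +{a}
  S via S→d: +{d}
  FIRST[S]={a,d}  FIRST[A]={b,d}
round 2:
  A via A→S d a: +{a}
  FIRST[S]={a,d}  FIRST[A]={a,b,d}
round 3: — fixpoint
  FIRST[S]={a,d}  FIRST[A]={a,b,d}

Compute FOLLOW by fixpoint:
seed FOLLOW(S) with $
iter 1:
  A→S d a: FOLLOW(S) ⊇ FIRST(d) = {d}; new: +{d}
  S→d A: FOLLOW(A) ⊇ FOLLOW(S) ⊇ {$,d}; new: +{$,d}
  FOLLOW[S]={$,d}  FOLLOW[A]={$,d}
iter 2: — fixpoint
  FOLLOW[S]={$,d}  FOLLOW[A]={$,d}

FOLLOW(S) = ["$", "d"]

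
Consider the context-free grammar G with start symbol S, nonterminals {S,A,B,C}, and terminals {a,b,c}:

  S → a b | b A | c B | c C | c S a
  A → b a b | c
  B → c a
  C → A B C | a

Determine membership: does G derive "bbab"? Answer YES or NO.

CNF form of G:
  S -> T0 A | T1 T0 | T2 B | T2 C | T2 X5
  A -> T0 X3 | c
  B -> T2 T1
  C -> A X4 | a
  T0 -> b
  T1 -> a
  T2 -> c
  X3 -> T1 T0
  X4 -> B C
  X5 -> S T1

Fill CYK table bottom-up:
  cell(0,0) b: {T0}  orig:{}
  cell(1,1) b: {T0}  orig:{}
  cell(2,2) a: {C,T1}  orig:{C}
  cell(3,3) b: {T0}  orig:{}
  cell(0,1) bb: ∅
  cell(1,2) ba: ∅
  cell(2,3) ab: {S,X3}  orig:{S}
  cell(0,2) bba: ∅
  cell(1,3) bab: {A}
  cell(0,3) bbab: {S}

S ∈ T[0,3] ⇒ YES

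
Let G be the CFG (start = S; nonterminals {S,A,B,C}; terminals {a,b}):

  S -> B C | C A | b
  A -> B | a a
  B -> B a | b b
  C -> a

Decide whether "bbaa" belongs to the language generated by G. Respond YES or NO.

CNF form of G:
  S -> B C | C A | b
  A -> B T0 | T0 T0 | T1 T1
  B -> B T0 | T1 T1
  C -> a
  T0 -> a
  T1 -> b

CYK fill:
  T[0,0] 'b' = {S,T1}  orig:{S}
  T[1,1] 'b' = {S,T1}  orig:{S}
  T[2,2] 'a' = {C,T0}  orig:{C}
  T[3,3] 'a' = {C,T0}  orig:{C}
  T[0,1] 'bb' = {A,B}
  T[1,2] 'ba' = ∅
  T[2,3] 'aa' = {A}
  T[0,2] 'bba' = {A,B,S}
  T[1,3] 'baa' = ∅
  T[0,3] 'bbaa' = {A,B,S}

S ∈ T[0,3] ⇒ YES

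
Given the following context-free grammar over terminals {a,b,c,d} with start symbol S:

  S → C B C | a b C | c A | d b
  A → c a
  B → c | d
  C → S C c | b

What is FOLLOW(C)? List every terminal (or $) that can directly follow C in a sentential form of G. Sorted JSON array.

FIRST sets, iterate to fixpoint:
iter 1:
  A via A→c a: +{c}
  B via B→c: +{c}
  B via B→d: +{d}
  C via C→b: +{b}
  S via S→C B C: +{b}
  S via S→a b C: +{a}
  S via S→c A: +{c}
  S via S→d b: +{d}
  FIRST[S]={a,b,c,d}  FIRST[A]={c}  FIRST[B]={c,d}  FIRST[C]={b}
iter 2:
  C via C→S C c: +{a,c,d}
  FIRST[S]={a,b,c,d}  FIRST[A]={c}  FIRST[B]={c,d}  FIRST[C]={a,b,c,d}
iter 3: — fixpoint
  FIRST[S]={a,b,c,d}  FIRST[A]={c}  FIRST[B]={c,d}  FIRST[C]={a,b,c,d}

Compute FOLLOW by fixpoint:
FOLLOW(S) := {$}
pass 1:
  C→S C c: FOLLOW(S) ⊇ FIRST(C) = {a,b,c,d}; new: +{a,b,c,d}
  C→S C c: FOLLOW(C) ⊇ FIRST(c) = {c}; new: +{c}
  S→C B C: FOLLOW(C) ⊇ FIRST(B) = {c,d}; new: +{d}
  S→C B C: FOLLOW(B) ⊇ FIRST(C) = {a,b,c,d}; new: +{a,b,c,d}
  S→C B C: FOLLOW(C) ⊇ FOLLOW(S) ⊇ {$,a,b,c,d}; new: +{$,a,b}
  S→c A: FOLLOW(A) ⊇ FOLLOW(S) ⊇ {$,a,b,c,d}; new: +{$,a,b,c,d}
  S: {$,a,b,c,d}  A: {$,a,b,c,d}  B: {a,b,c,d}  C: {$,a,b,c,d}
pass 2: done
  S: {$,a,b,c,d}  A: {$,a,b,c,d}  B: {a,b,c,d}  C: {$,a,b,c,d}

FOLLOW(C) = ["$", "a", "b", "c", "d"]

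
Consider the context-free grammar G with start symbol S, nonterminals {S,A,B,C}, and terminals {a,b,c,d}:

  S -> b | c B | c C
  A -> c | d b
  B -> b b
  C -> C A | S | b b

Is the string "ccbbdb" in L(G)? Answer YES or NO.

Convert to CNF:
  S -> T2 B | T2 C | b
  A -> T0 T1 | c
  B -> T1 T1
  C -> C A | T1 T1 | T2 B | T2 C | b
  T0 -> d
  T1 -> b
  T2 -> c

CYK table (by increasing span):
  [0..0]={A,T2}  "c"  orig:{A}
  [1..1]={A,T2}  "c"  orig:{A}
  [2..2]={C,S,T1}  "b"  orig:{C,S}
  [3..3]={C,S,T1}  "b"  orig:{C,S}
  [4..4]={T0}  "d"  orig:{}
  [5..5]={C,S,T1}  "b"  orig:{C,S}
  [0..1]=∅  "cc"
  [1..2]={C,S}  "cb"
  [2..3]={B,C}  "bb"
  [3..4]=∅  "bd"
  [4..5]={A}  "db"
  [0..2]={C,S}  "ccb"
  [1..3]={C,S}  "cbb"
  [2..4]=∅  "bbd"
  [3..5]={C}  "bdb"
  [0..3]={C,S}  "ccbb"
  [1..4]=∅  "cbbd"
  [2..5]={C}  "bbdb"
  [0..4]=∅  "ccbbd"
  [1..5]={C,S}  "cbbdb"
  [0..5]={C,S}  "ccbbdb"

S ∈ T[0,5] ⇒ YES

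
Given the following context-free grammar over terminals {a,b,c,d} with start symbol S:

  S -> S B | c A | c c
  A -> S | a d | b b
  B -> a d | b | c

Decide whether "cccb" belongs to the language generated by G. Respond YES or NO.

Convert to CNF:
  S -> S B | T3 A | T3 T3
  A -> S B | T0 T1 | T2 T2 | T3 A | T3 T3
  B -> T0 T1 | b | c
  T0 -> a
  T1 -> d
  T2 -> b
  T3 -> c

Fill CYK table bottom-up:
  [0..0]={B,T3}  "c"  orig:{B}
  [1..1]={B,T3}  "c"  orig:{B}
  [2..2]={B,T3}  "c"  orig:{B}
  [3..3]={B,T2}  "b"  orig:{B}
  [0..1]={A,S}  "cc"
  [1..2]={A,S}  "cc"
  [2..3]=∅  "cb"
  [0..2]={A,S}  "ccc"
  [1..3]={A,S}  "ccb"
  [0..3]={A,S}  "cccb"

S ∈ T[0,3] ⇒ YES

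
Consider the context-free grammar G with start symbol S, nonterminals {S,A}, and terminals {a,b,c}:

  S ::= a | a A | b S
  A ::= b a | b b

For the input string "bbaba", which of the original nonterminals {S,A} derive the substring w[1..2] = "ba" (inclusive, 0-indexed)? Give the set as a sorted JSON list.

Convert to CNF:
  S -> T0 S | T1 A | a
  A -> T0 T0 | T0 T1
  T0 -> b
  T1 -> a

CYK fill (cells [i..j] with 1 ≤ i ≤ j ≤ 2 only):
  [1..1]={T0}  "b"  orig:{}
  [2..2]={S,T1}  "a"  orig:{S}
  [1..2]={A,S}  "ba"

Original NTs in T[1,2] deriving "ba": ["A", "S"]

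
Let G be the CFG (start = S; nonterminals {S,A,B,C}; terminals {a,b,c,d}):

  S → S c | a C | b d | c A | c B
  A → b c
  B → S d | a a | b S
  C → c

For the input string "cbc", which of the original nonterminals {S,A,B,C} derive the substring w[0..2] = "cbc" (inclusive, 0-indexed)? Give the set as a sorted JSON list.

CNF form of G:
  S -> S T1 | T0 T2 | T1 A | T1 B | T3 C
  A -> T0 T1
  B -> S T2 | T0 S | T3 T3
  C -> c
  T0 -> b
  T1 -> c
  T2 -> d
  T3 -> a

CYK fill, restricted to cells inside w[0..2]:
  T[0,0] 'c' = {C,T1}  orig:{C}
  T[1,1] 'b' = {T0}  orig:{}
  T[2,2] 'c' = {C,T1}  orig:{C}
  T[0,1] 'cb' = ∅
  T[1,2] 'bc' = {A}
  T[0,2] 'cbc' = {S}

Original NTs in T[0,2] deriving "cbc": ["S"]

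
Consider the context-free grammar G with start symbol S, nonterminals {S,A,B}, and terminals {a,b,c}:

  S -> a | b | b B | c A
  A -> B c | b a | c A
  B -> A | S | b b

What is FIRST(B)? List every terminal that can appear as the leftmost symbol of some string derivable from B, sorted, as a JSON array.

FIRST sets, iterate to fixpoint:
iter 1:
  A via A→b a: +{b}
  A via A→c A: +{c}
  B via B→A: +{b,c}
  S via S→a: +{a}
  S via S→b: +{b}
  S via S→c A: +{c}
  S: {a,b,c}  A: {b,c}  B: {b,c}
iter 2:
  B via B→S: +{a}
  S: {a,b,c}  A: {b,c}  B: {a,b,c}
iter 3:
  A via A→B c: +{a}
  S: {a,b,c}  A: {a,b,c}  B: {a,b,c}
iter 4: done
  S: {a,b,c}  A: {a,b,c}  B: {a,b,c}

FIRST(B) = ["a", "b", "c"]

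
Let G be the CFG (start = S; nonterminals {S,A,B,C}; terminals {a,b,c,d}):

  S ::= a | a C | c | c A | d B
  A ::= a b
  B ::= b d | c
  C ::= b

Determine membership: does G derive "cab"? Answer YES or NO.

CNF form of G:
  S -> T0 C | T2 B | T3 A | a | c
  A -> T0 T1
  B -> T1 T2 | c
  C -> b
  T0 -> a
  T1 -> b
  T2 -> d
  T3 -> c

CYK table (by increasing span):
  T[0,0] 'c' = {B,S,T3}  orig:{B,S}
  T[1,1] 'a' = {S,T0}  orig:{S}
  T[2,2] 'b' = {C,T1}  orig:{C}
  T[0,1] 'ca' = ∅
  T[1,2] 'ab' = {A,S}
  T[0,2] 'cab' = {S}

S ∈ T[0,2] ⇒ YES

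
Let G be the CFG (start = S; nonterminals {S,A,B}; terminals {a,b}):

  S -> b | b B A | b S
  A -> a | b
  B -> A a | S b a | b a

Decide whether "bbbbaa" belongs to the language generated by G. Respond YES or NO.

Convert to CNF:
  S -> T1 S | T1 X3 | b
  A -> a | b
  B -> A T0 | S X2 | T1 T0
  T0 -> a
  T1 -> b
  X2 -> T1 T0
  X3 -> B A

Fill CYK table bottom-up:
  T[0,0] 'b' = {A,S,T1}  orig:{A,S}
  T[1,1] 'b' = {A,S,T1}  orig:{A,S}
  T[2,2] 'b' = {A,S,T1}  orig:{A,S}
  T[3,3] 'b' = {A,S,T1}  orig:{A,S}
  T[4,4] 'a' = {A,T0}  orig:{A}
  T[5,5] 'a' = {A,T0}  orig:{A}
  T[0,1] 'bb' = {S}
  T[1,2] 'bb' = {S}
  T[2,3] 'bb' = {S}
  T[3,4] 'ba' = {B,X2}  orig:{B}
  T[4,5] 'aa' = {B}
  T[0,2] 'bbb' = {S}
  T[1,3] 'bbb' = {S}
  T[2,4] 'bba' = {B}
  T[3,5] 'baa' = {X3}  orig:{}
  T[0,3] 'bbbb' = {S}
  T[1,4] 'bbba' = {B}
  T[2,5] 'bbaa' = {S,X3}  orig:{S}
  T[0,4] 'bbbba' = {B}
  T[1,5] 'bbbaa' = {S,X3}  orig:{S}
  T[0,5] 'bbbbaa' = {S,X3}  orig:{S}

S ∈ T[0,5] ⇒ YES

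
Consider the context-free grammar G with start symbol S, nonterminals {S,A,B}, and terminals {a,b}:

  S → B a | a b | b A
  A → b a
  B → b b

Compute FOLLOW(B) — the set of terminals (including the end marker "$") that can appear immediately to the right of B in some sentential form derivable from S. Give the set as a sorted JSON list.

FIRST iteration:
round 1:
  A via A→b a: +{b}
  B via B→b b: +{b}
  S via S→B a: +{b}
  S via S→a b: +{a}
  FIRST(S)={a,b}  FIRST(A)={b}  FIRST(B)={b}
round 2: (stable)
  FIRST(S)={a,b}  FIRST(A)={b}  FIRST(B)={b}

Compute FOLLOW by fixpoint:
FOLLOW(S) := {$}
pass 1:
  S→B a: FOLLOW(B) ⊇ FIRST(a) = {a}; new: +{a}
  S→b A: FOLLOW(A) ⊇ FOLLOW(S) ⊇ {$}; new: +{$}
  S: {$}  A: {$}  B: {a}
pass 2: (no change)
  S: {$}  A: {$}  B: {a}

FOLLOW(B) = ["a"]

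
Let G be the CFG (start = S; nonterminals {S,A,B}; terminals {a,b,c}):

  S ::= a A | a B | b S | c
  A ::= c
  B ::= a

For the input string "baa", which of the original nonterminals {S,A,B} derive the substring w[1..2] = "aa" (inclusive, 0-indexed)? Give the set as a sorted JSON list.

Convert to CNF:
  S -> T0 A | T0 B | T1 S | c
  A -> c
  B -> a
  T0 -> a
  T1 -> b

CYK table (by increasing span), restricted to cells inside w[1..2]:
  [1..1]={B,T0}  "a"  orig:{B}
  [2..2]={B,T0}  "a"  orig:{B}
  [1..2]={S}  "aa"

Original NTs in T[1,2] deriving "aa": ["S"]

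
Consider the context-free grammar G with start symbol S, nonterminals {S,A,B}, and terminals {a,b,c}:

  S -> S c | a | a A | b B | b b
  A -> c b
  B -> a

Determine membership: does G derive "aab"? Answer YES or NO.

Convert to CNF:
  S -> S T0 | T1 B | T1 T1 | T2 A | a
  A -> T0 T1
  B -> a
  T0 -> c
  T1 -> b
  T2 -> a

Fill CYK table bottom-up:
  cell(0,0) a: {B,S,T2}  orig:{B,S}
  cell(1,1) a: {B,S,T2}  orig:{B,S}
  cell(2,2) b: {T1}  orig:{}
  cell(0,1) aa: ∅
  cell(1,2) ab: ∅
  cell(0,2) aab: ∅

S ∉ T[0,2] ⇒ NO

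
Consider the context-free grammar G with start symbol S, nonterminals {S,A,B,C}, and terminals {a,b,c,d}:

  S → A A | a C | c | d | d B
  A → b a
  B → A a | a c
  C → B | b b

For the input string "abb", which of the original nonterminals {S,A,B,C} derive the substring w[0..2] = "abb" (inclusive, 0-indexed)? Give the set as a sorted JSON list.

CNF form of G:
  S -> A A | T1 C | T3 B | c | d
  A -> T0 T1
  B -> A T1 | T1 T2
  C -> A T1 | T0 T0 | T1 T2
  T0 -> b
  T1 -> a
  T2 -> c
  T3 -> d

Fill CYK table bottom-up (cells [i..j] with 0 ≤ i ≤ j ≤ 2 only):
  cell(0,0) a: {T1}  orig:{}
  cell(1,1) b: {T0}  orig:{}
  cell(2,2) b: {T0}  orig:{}
  cell(0,1) ab: ∅
  cell(1,2) bb: {C}
  cell(0,2) abb: {S}

Original NTs in T[0,2] deriving "abb": ["S"]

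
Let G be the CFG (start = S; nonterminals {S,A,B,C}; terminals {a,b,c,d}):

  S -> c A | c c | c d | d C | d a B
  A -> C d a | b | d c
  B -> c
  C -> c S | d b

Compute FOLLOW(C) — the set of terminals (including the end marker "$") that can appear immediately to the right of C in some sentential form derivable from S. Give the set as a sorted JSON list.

Compute FIRST by fixpoint:
pass 1:
  A via A→b: +{b}
  A via A→d c: +{d}
  B via B→c: +{c}
  C via C→c S: +{c}
  C via C→d b: +{d}
  S via S→c A: +{c}
  S via S→d C: +{d}
  S: {c,d}  A: {b,d}  B: {c}  C: {c,d}
pass 2:
  A via A→C d a: +{c}
  S: {c,d}  A: {b,c,d}  B: {c}  C: {c,d}
pass 3: — fixpoint
  S: {c,d}  A: {b,c,d}  B: {c}  C: {c,d}

FOLLOW sets:
initialize: $ ∈ FOLLOW(S)
pass 1:
  A→C d a: FOLLOW(C) ⊇ FIRST(d) = {d}; new: +{d}
  C→c S: FOLLOW(S) ⊇ FOLLOW(C) ⊇ {d}; new: +{d}
  S→c A: FOLLOW(A) ⊇ FOLLOW(S) ⊇ {$,d}; new: +{$,d}
  S→d C: FOLLOW(C) ⊇ FOLLOW(S) ⊇ {$,d}; new: +{$}
  S→d a B: FOLLOW(B) ⊇ FOLLOW(S) ⊇ {$,d}; new: +{$,d}
  FOLLOW(S)={$,d}  FOLLOW(A)={$,d}  FOLLOW(B)={$,d}  FOLLOW(C)={$,d}
pass 2: (no change)
  FOLLOW(S)={$,d}  FOLLOW(A)={$,d}  FOLLOW(B)={$,d}  FOLLOW(C)={$,d}

FOLLOW(C) = ["$", "d"]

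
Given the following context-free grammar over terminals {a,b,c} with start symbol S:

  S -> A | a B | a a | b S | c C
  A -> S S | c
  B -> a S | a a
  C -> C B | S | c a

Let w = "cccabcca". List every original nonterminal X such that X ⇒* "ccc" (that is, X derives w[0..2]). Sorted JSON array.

Convert to CNF:
  S -> S S | T0 B | T0 T0 | T1 S | T2 C | c
  A -> S S | c
  B -> T0 S | T0 T0
  C -> C B | S S | T0 B | T0 T0 | T1 S | T2 C | T2 T0 | c
  T0 -> a
  T1 -> b
  T2 -> c

Fill CYK table bottom-up, restricted to cells inside w[0..2]:
  T[0,0] 'c' = {A,C,S,T2}  orig:{A,C,S}
  T[1,1] 'c' = {A,C,S,T2}  orig:{A,C,S}
  T[2,2] 'c' = {A,C,S,T2}  orig:{A,C,S}
  T[0,1] 'cc' = {A,C,S}
  T[1,2] 'cc' = {A,C,S}
  T[0,2] 'ccc' = {A,C,S}

Original NTs in T[0,2] deriving "ccc": ["A", "C", "S"]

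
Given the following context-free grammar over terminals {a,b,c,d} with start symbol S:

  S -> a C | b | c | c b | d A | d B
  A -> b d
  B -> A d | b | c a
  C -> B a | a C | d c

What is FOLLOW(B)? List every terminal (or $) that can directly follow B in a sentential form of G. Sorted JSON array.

Compute FIRST by fixpoint:
pass 1:
  A via A→b d: +{b}
  B via B→A d: +{b}
  B via B→c a: +{c}
  C via C→B a: +{b,c}
  C via C→a C: +{a}
  C via C→d c: +{d}
  S via S→a C: +{a}
  S via S→b: +{b}
  S via S→c: +{c}
  S via S→d A: +{d}
  FIRST[S]={a,b,c,d}  FIRST[A]={b}  FIRST[B]={b,c}  FIRST[C]={a,b,c,d}
pass 2: done
  FIRST[S]={a,b,c,d}  FIRST[A]={b}  FIRST[B]={b,c}  FIRST[C]={a,b,c,d}

Compute FOLLOW by fixpoint:
seed FOLLOW(S) with $
[1]
  B→A d: FOLLOW(A) ⊇ FIRST(d) = {d}; new: +{d}
  C→B a: FOLLOW(B) ⊇ FIRST(a) = {a}; new: +{a}
  S→a C: FOLLOW(C) ⊇ FOLLOW(S) ⊇ {$}; new: +{$}
  S→d A: FOLLOW(A) ⊇ FOLLOW(S) ⊇ {$}; new: +{$}
  S→d B: FOLLOW(B) ⊇ FOLLOW(S) ⊇ {$}; new: +{$}
  S: {$}  A: {$,d}  B: {$,a}  C: {$}
[2] — fixpoint
  S: {$}  A: {$,d}  B: {$,a}  C: {$}

FOLLOW(B) = ["$", "a"]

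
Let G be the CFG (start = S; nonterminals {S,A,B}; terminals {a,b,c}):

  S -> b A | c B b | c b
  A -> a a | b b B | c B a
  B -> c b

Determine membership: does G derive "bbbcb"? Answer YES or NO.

CNF form of G:
  S -> T1 A | T2 T1 | T2 X5
  A -> T0 T0 | T1 X3 | T2 X4
  B -> T2 T1
  T0 -> a
  T1 -> b
  T2 -> c
  X3 -> T1 B
  X4 -> B T0
  X5 -> B T1

Fill CYK table bottom-up:
  cell(0,0) b: {T1}  orig:{}
  cell(1,1) b: {T1}  orig:{}
  cell(2,2) b: {T1}  orig:{}
  cell(3,3) c: {T2}  orig:{}
  cell(4,4) b: {T1}  orig:{}
  cell(0,1) bb: ∅
  cell(1,2) bb: ∅
  cell(2,3) bc: ∅
  cell(3,4) cb: {B,S}
  cell(0,2) bbb: ∅
  cell(1,3) bbc: ∅
  cell(2,4) bcb: {X3}  orig:{}
  cell(0,3) bbbc: ∅
  cell(1,4) bbcb: {A}
  cell(0,4) bbbcb: {S}

S ∈ T[0,4] ⇒ YES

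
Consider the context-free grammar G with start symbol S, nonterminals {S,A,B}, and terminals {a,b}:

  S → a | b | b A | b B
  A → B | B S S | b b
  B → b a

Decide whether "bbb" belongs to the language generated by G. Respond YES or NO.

Convert to CNF:
  S -> T0 A | T0 B | a | b
  A -> B X2 | T0 T0 | T0 T1
  B -> T0 T1
  T0 -> b
  T1 -> a
  X2 -> S S

CYK table (by increasing span):
  T[0,0] 'b' = {S,T0}  orig:{S}
  T[1,1] 'b' = {S,T0}  orig:{S}
  T[2,2] 'b' = {S,T0}  orig:{S}
  T[0,1] 'bb' = {A,X2}  orig:{A}
  T[1,2] 'bb' = {A,X2}  orig:{A}
  T[0,2] 'bbb' = {S}

S ∈ T[0,2] ⇒ YES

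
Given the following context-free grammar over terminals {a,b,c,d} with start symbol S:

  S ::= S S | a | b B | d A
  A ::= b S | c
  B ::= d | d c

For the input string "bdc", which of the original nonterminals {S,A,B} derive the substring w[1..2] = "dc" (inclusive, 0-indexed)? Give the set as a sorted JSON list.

CNF form of G:
  S -> S S | T0 B | T1 A | a
  A -> T0 S | c
  B -> T1 T2 | d
  T0 -> b
  T1 -> d
  T2 -> c

Fill CYK table bottom-up (cells [i..j] with 1 ≤ i ≤ j ≤ 2 only):
  [1..1]={B,T1}  "d"  orig:{B}
  [2..2]={A,T2}  "c"  orig:{A}
  [1..2]={B,S}  "dc"

Original NTs in T[1,2] deriving "dc": ["B", "S"]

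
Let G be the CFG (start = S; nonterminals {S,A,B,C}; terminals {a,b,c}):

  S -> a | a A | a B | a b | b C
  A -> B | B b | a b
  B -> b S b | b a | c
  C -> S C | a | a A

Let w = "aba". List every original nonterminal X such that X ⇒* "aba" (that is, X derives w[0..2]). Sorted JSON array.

Convert to CNF:
  S -> T0 C | T1 A | T1 B | T1 T0 | a
  A -> B T0 | T0 T1 | T0 X2 | T1 T0 | c
  B -> T0 T1 | T0 X3 | c
  C -> S C | T1 A | a
  T0 -> b
  T1 -> a
  X2 -> S T0
  X3 -> S T0

CYK table (by increasing span) (cells [i..j] with 0 ≤ i ≤ j ≤ 2 only):
  cell(0,0) a: {C,S,T1}  orig:{C,S}
  cell(1,1) b: {T0}  orig:{}
  cell(2,2) a: {C,S,T1}  orig:{C,S}
  cell(0,1) ab: {A,S,X2,X3}  orig:{A,S}
  cell(1,2) ba: {A,B,S}
  cell(0,2) aba: {C,S}

Original NTs in T[0,2] deriving "aba": ["C", "S"]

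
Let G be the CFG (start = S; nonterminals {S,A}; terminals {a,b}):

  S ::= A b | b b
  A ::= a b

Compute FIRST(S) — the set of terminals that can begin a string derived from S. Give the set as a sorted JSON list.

Compute FIRST by fixpoint:
round 1:
  A via A→a b: +{a}
  S via S→A b: +{a}
  S via S→b b: +{b}
  FIRST(S)={a,b}  FIRST(A)={a}
round 2: (stable)
  FIRST(S)={a,b}  FIRST(A)={a}

FIRST(S) = ["a", "b"]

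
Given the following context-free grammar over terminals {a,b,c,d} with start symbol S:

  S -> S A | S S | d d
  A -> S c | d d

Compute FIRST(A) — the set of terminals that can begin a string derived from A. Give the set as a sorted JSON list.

FIRST sets, iterate to fixpoint:
[1]
  A via A→d d: +{d}
  S via S→d d: +{d}
  FIRST[S]={d}  FIRST[A]={d}
[2] (stable)
  FIRST[S]={d}  FIRST[A]={d}

FIRST(A) = ["d"]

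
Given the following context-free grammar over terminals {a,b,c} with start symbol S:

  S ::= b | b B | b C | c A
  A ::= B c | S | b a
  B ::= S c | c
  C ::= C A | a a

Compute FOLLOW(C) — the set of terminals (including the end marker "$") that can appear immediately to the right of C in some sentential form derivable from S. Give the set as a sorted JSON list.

FIRST iteration:
[1]
  A via A→b a: +{b}
  B via B→c: +{c}
  C via C→a a: +{a}
  S via S→b: +{b}
  S via S→c A: +{c}
  S: {b,c}  A: {b}  B: {c}  C: {a}
[2]
  A via A→B c: +{c}
  B via B→S c: +{b}
  S: {b,c}  A: {b,c}  B: {b,c}  C: {a}
[3] (no change)
  S: {b,c}  A: {b,c}  B: {b,c}  C: {a}

FOLLOW iteration:
FOLLOW(S) := {$}
pass 1:
  A→B c: FOLLOW(B) ⊇ FIRST(c) = {c}; new: +{c}
  B→S c: FOLLOW(S) ⊇ FIRST(c) = {c}; new: +{c}
  C→C A: FOLLOW(C) ⊇ FIRST(A) = {b,c}; new: +{b,c}
  C→C A: FOLLOW(A) ⊇ FOLLOW(C) ⊇ {b,c}; new: +{b,c}
  S→b B: FOLLOW(B) ⊇ FOLLOW(S) ⊇ {$,c}; new: +{$}
  S→b C: FOLLOW(C) ⊇ FOLLOW(S) ⊇ {$,c}; new: +{$}
  S→c A: FOLLOW(A) ⊇ FOLLOW(S) ⊇ {$,c}; new: +{$}
  S: {$,c}  A: {$,b,c}  B: {$,c}  C: {$,b,c}
pass 2:
  A→S: FOLLOW(S) ⊇ FOLLOW(A) ⊇ {$,b,c}; new: +{b}
  S→b B: FOLLOW(B) ⊇ FOLLOW(S) ⊇ {$,b,c}; new: +{b}
  S: {$,b,c}  A: {$,b,c}  B: {$,b,c}  C: {$,b,c}
pass 3: done
  S: {$,b,c}  A: {$,b,c}  B: {$,b,c}  C: {$,b,c}

FOLLOW(C) = ["$", "b", "c"]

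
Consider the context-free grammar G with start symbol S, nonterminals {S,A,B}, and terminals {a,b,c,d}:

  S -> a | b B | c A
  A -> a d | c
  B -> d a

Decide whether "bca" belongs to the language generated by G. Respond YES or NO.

Convert to CNF:
  S -> T2 B | T3 A | a
  A -> T0 T1 | c
  B -> T1 T0
  T0 -> a
  T1 -> d
  T2 -> b
  T3 -> c

CYK fill:
  cell(0,0) b: {T2}  orig:{}
  cell(1,1) c: {A,T3}  orig:{A}
  cell(2,2) a: {S,T0}  orig:{S}
  cell(0,1) bc: ∅
  cell(1,2) ca: ∅
  cell(0,2) bca: ∅

S ∉ T[0,2] ⇒ NO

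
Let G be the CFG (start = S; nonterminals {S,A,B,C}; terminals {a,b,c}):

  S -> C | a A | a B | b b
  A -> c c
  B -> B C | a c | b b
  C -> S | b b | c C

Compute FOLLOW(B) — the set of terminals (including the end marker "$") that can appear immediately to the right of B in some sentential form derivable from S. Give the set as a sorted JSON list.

FIRST iteration:
iter 1:
  A via A→c c: +{c}
  B via B→a c: +{a}
  B via B→b b: +{b}
  C via C→b b: +{b}
  C via C→c C: +{c}
  S via S→C: +{b,c}
  S via S→a A: +{a}
  FIRST(S)={a,b,c}  FIRST(A)={c}  FIRST(B)={a,b}  FIRST(C)={b,c}
iter 2:
  C via C→S: +{a}
  FIRST(S)={a,b,c}  FIRST(A)={c}  FIRST(B)={a,b}  FIRST(C)={a,b,c}
iter 3: (no change)
  FIRST(S)={a,b,c}  FIRST(A)={c}  FIRST(B)={a,b}  FIRST(C)={a,b,c}

FOLLOW iteration:
FOLLOW(S) := {$}
round 1:
  B→B C: FOLLOW(B) ⊇ FIRST(C) = {a,b,c}; new: +{a,b,c}
  B→B C: FOLLOW(C) ⊇ FOLLOW(B) ⊇ {a,b,c}; new: +{a,b,c}
  C→S: FOLLOW(S) ⊇ FOLLOW(C) ⊇ {a,b,c}; new: +{a,b,c}
  S→C: FOLLOW(C) ⊇ FOLLOW(S) ⊇ {$,a,b,c}; new: +{$}
  S→a A: FOLLOW(A) ⊇ FOLLOW(S) ⊇ {$,a,b,c}; new: +{$,a,b,c}
  S→a B: FOLLOW(B) ⊇ FOLLOW(S) ⊇ {$,a,b,c}; new: +{$}
  S: {$,a,b,c}  A: {$,a,b,c}  B: {$,a,b,c}  C: {$,a,b,c}
round 2: (stable)
  S: {$,a,b,c}  A: {$,a,b,c}  B: {$,a,b,c}  C: {$,a,b,c}

FOLLOW(B) = ["$", "a", "b", "c"]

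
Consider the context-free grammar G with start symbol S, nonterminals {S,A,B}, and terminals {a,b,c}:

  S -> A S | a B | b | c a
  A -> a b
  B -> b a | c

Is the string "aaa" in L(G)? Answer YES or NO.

CNF form of G:
  S -> A S | T0 B | T2 T0 | b
  A -> T0 T1
  B -> T1 T0 | c
  T0 -> a
  T1 -> b
  T2 -> c

Fill CYK table bottom-up:
  cell(0,0) a: {T0}  orig:{}
  cell(1,1) a: {T0}  orig:{}
  cell(2,2) a: {T0}  orig:{}
  cell(0,1) aa: ∅
  cell(1,2) aa: ∅
  cell(0,2) aaa: ∅

S ∉ T[0,2] ⇒ NO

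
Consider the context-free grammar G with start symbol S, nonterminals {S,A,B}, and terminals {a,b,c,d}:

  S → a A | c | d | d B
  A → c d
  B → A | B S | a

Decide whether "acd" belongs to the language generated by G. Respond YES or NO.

CNF form of G:
  S -> T1 B | T2 A | c | d
  A -> T0 T1
  B -> B S | T0 T1 | a
  T0 -> c
  T1 -> d
  T2 -> a

Fill CYK table bottom-up:
  [0..0]={B,T2}  "a"  orig:{B}
  [1..1]={S,T0}  "c"  orig:{S}
  [2..2]={S,T1}  "d"  orig:{S}
  [0..1]={B}  "ac"
  [1..2]={A,B}  "cd"
  [0..2]={B,S}  "acd"

S ∈ T[0,2] ⇒ YES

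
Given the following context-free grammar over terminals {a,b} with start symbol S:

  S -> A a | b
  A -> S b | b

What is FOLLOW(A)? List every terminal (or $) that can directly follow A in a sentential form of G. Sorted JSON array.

Compute FIRST by fixpoint:
round 1:
  A via A→b: +{b}
  S via S→A a: +{b}
  FIRST(S)={b}  FIRST(A)={b}
round 2: (stable)
  FIRST(S)={b}  FIRST(A)={b}

Compute FOLLOW by fixpoint:
seed FOLLOW(S) with $
pass 1:
  A→S b: FOLLOW(S) ⊇ FIRST(b) = {b}; new: +{b}
  S→A a: FOLLOW(A) ⊇ FIRST(a) = {a}; new: +{a}
  FOLLOW(S)={$,b}  FOLLOW(A)={a}
pass 2: (stable)
  FOLLOW(S)={$,b}  FOLLOW(A)={a}

FOLLOW(A) = ["a"]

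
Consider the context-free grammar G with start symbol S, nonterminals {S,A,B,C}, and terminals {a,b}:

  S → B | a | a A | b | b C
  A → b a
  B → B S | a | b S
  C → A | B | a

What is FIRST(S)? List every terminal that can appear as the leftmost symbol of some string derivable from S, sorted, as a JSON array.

FIRST sets, iterate to fixpoint:
pass 1:
  A via A→b a: +{b}
  B via B→a: +{a}
  B via B→b S: +{b}
  C via C→A: +{b}
  C via C→B: +{a}
  S via S→B: +{a,b}
  FIRST[S]={a,b}  FIRST[A]={b}  FIRST[B]={a,b}  FIRST[C]={a,b}
pass 2: (no change)
  FIRST[S]={a,b}  FIRST[A]={b}  FIRST[B]={a,b}  FIRST[C]={a,b}

FIRST(S) = ["a", "b"]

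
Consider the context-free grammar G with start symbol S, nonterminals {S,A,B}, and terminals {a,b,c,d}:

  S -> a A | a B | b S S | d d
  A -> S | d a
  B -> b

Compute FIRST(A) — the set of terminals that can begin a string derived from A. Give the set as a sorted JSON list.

FIRST sets, iterate to fixpoint:
[1]
  A via A→d a: +{d}
  B via B→b: +{b}
  S via S→a A: +{a}
  S via S→b S S: +{b}
  S via S→d d: +{d}
  S: {a,b,d}  A: {d}  B: {b}
[2]
  A via A→S: +{a,b}
  S: {a,b,d}  A: {a,b,d}  B: {b}
[3] (stable)
  S: {a,b,d}  A: {a,b,d}  B: {b}

FIRST(A) = ["a", "b", "d"]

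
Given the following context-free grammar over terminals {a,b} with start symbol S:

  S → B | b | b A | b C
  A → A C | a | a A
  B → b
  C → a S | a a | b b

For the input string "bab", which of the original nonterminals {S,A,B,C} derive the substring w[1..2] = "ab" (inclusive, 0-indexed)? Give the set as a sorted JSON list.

CNF form of G:
  S -> T1 A | T1 C | b
  A -> A C | T0 A | a
  B -> b
  C -> T0 S | T0 T0 | T1 T1
  T0 -> a
  T1 -> b

Fill CYK table bottom-up (cells [i..j] with 1 ≤ i ≤ j ≤ 2 only):
  [1..1]={A,T0}  "a"  orig:{A}
  [2..2]={B,S,T1}  "b"  orig:{B,S}
  [1..2]={C}  "ab"

Original NTs in T[1,2] deriving "ab": ["C"]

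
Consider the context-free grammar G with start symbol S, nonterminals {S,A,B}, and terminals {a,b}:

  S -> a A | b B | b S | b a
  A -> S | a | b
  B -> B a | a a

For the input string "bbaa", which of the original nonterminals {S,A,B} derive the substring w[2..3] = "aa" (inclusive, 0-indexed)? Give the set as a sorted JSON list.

Convert to CNF:
  S -> T0 A | T1 B | T1 S | T1 T0
  A -> T0 A | T1 B | T1 S | T1 T0 | a | b
  B -> B T0 | T0 T0
  T0 -> a
  T1 -> b

Fill CYK table bottom-up (cells [i..j] with 2 ≤ i ≤ j ≤ 3 only):
  cell(2,2) a: {A,T0}  orig:{A}
  cell(3,3) a: {A,T0}  orig:{A}
  cell(2,3) aa: {A,B,S}

Original NTs in T[2,3] deriving "aa": ["A", "B", "S"]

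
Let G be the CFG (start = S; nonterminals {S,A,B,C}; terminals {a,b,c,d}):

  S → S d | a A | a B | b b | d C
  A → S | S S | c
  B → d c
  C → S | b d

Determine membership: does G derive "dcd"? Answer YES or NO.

Convert to CNF:
  S -> S T0 | T0 C | T1 A | T1 B | T2 T2
  A -> S S | S T0 | T0 C | T1 A | T1 B | T2 T2 | c
  B -> T0 T3
  C -> S T0 | T0 C | T1 A | T1 B | T2 T0 | T2 T2
  T0 -> d
  T1 -> a
  T2 -> b
  T3 -> c

Fill CYK table bottom-up:
  [0..0]={T0}  "d"  orig:{}
  [1..1]={A,T3}  "c"  orig:{A}
  [2..2]={T0}  "d"  orig:{}
  [0..1]={B}  "dc"
  [1..2]=∅  "cd"
  [0..2]=∅  "dcd"

S ∉ T[0,2] ⇒ NO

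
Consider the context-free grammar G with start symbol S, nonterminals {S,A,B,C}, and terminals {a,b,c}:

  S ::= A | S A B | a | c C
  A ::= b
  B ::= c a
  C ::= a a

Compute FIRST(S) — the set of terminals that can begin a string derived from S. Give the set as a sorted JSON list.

Compute FIRST by fixpoint:
pass 1:
  A via A→b: +{b}
  B via B→c a: +{c}
  C via C→a a: +{a}
  S via S→A: +{b}
  S via S→a: +{a}
  S via S→c C: +{c}
  S: {a,b,c}  A: {b}  B: {c}  C: {a}
pass 2: done
  S: {a,b,c}  A: {b}  B: {c}  C: {a}

FIRST(S) = ["a", "b", "c"]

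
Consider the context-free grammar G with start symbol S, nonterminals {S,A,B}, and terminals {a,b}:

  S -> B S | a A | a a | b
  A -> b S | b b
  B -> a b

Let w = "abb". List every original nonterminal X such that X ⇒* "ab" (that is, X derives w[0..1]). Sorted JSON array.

CNF form of G:
  S -> B S | T1 A | T1 T1 | b
  A -> T0 S | T0 T0
  B -> T1 T0
  T0 -> b
  T1 -> a

CYK table (by increasing span), restricted to cells inside w[0..1]:
  cell(0,0) a: {T1}  orig:{}
  cell(1,1) b: {S,T0}  orig:{S}
  cell(0,1) ab: {B}

Original NTs in T[0,1] deriving "ab": ["B"]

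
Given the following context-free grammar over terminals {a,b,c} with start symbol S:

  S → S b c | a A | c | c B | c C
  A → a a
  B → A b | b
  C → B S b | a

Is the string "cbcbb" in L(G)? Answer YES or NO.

CNF form of G:
  S -> S X4 | T0 A | T2 B | T2 C | c
  A -> T0 T0
  B -> A T1 | b
  C -> B X3 | a
  T0 -> a
  T1 -> b
  T2 -> c
  X3 -> S T1
  X4 -> T1 T2

CYK table (by increasing span):
  [0..0]={S,T2}  "c"  orig:{S}
  [1..1]={B,T1}  "b"  orig:{B}
  [2..2]={S,T2}  "c"  orig:{S}
  [3..3]={B,T1}  "b"  orig:{B}
  [4..4]={B,T1}  "b"  orig:{B}
  [0..1]={S,X3}  "cb"  orig:{S}
  [1..2]={X4}  "bc"  orig:{}
  [2..3]={S,X3}  "cb"  orig:{S}
  [3..4]=∅  "bb"
  [0..2]={S}  "cbc"
  [1..3]={C}  "bcb"
  [2..4]={X3}  "cbb"  orig:{}
  [0..3]={S,X3}  "cbcb"  orig:{S}
  [1..4]={C}  "bcbb"
  [0..4]={S,X3}  "cbcbb"  orig:{S}

S ∈ T[0,4] ⇒ YES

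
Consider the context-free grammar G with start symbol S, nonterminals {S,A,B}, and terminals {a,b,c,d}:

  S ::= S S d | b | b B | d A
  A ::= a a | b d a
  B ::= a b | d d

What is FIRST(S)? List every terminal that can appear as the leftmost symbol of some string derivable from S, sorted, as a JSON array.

FIRST iteration:
iter 1:
  A via A→a a: +{a}
  A via A→b d a: +{b}
  B via B→a b: +{a}
  B via B→d d: +{d}
  S via S→b: +{b}
  S via S→d A: +{d}
  FIRST[S]={b,d}  FIRST[A]={a,b}  FIRST[B]={a,d}
iter 2: (stable)
  FIRST[S]={b,d}  FIRST[A]={a,b}  FIRST[B]={a,d}

FIRST(S) = ["b", "d"]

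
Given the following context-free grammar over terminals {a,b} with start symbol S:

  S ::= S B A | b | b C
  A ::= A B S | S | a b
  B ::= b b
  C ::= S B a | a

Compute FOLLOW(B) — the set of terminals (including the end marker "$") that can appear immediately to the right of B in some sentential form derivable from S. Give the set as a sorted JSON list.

FIRST iteration:
[1]
  A via A→a b: +{a}
  B via B→b b: +{b}
  C via C→a: +{a}
  S via S→b: +{b}
  FIRST[S]={b}  FIRST[A]={a}  FIRST[B]={b}  FIRST[C]={a}
[2]
  A via A→S: +{b}
  C via C→S B a: +{b}
  FIRST[S]={b}  FIRST[A]={a,b}  FIRST[B]={b}  FIRST[C]={a,b}
[3] (no change)
  FIRST[S]={b}  FIRST[A]={a,b}  FIRST[B]={b}  FIRST[C]={a,b}

FOLLOW sets:
initialize: $ ∈ FOLLOW(S)
round 1:
  A→A B S: FOLLOW(A) ⊇ FIRST(B) = {b}; new: +{b}
  A→A B S: FOLLOW(B) ⊇ FIRST(S) = {b}; new: +{b}
  A→A B S: FOLLOW(S) ⊇ FOLLOW(A) ⊇ {b}; new: +{b}
  C→S B a: FOLLOW(B) ⊇ FIRST(a) = {a}; new: +{a}
  S→S B A: FOLLOW(A) ⊇ FOLLOW(S) ⊇ {$,b}; new: +{$}
  S→b C: FOLLOW(C) ⊇ FOLLOW(S) ⊇ {$,b}; new: +{$,b}
  FOLLOW(S)={$,b}  FOLLOW(A)={$,b}  FOLLOW(B)={a,b}  FOLLOW(C)={$,b}
round 2: done
  FOLLOW(S)={$,b}  FOLLOW(A)={$,b}  FOLLOW(B)={a,b}  FOLLOW(C)={$,b}

FOLLOW(B) = ["a", "b"]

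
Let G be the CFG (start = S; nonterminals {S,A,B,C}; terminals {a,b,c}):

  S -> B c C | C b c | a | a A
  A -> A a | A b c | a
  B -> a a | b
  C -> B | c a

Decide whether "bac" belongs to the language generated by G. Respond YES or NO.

Convert to CNF:
  S -> B X4 | C X5 | T0 A | a
  A -> A T0 | A X3 | a
  B -> T0 T0 | b
  C -> T0 T0 | T2 T0 | b
  T0 -> a
  T1 -> b
  T2 -> c
  X3 -> T1 T2
  X4 -> T2 C
  X5 -> T1 T2

CYK table (by increasing span):
  T[0,0] 'b' = {B,C,T1}  orig:{B,C}
  T[1,1] 'a' = {A,S,T0}  orig:{A,S}
  T[2,2] 'c' = {T2}  orig:{}
  T[0,1] 'ba' = ∅
  T[1,2] 'ac' = ∅
  T[0,2] 'bac' = ∅

S ∉ T[0,2] ⇒ NO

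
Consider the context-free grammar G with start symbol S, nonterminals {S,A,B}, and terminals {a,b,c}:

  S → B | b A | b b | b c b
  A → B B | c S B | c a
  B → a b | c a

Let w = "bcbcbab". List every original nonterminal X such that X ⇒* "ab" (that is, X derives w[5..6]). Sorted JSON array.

Convert to CNF:
  S -> T0 T1 | T1 T2 | T2 A | T2 T2 | T2 X4
  A -> B B | T0 T1 | T0 X3
  B -> T0 T1 | T1 T2
  T0 -> c
  T1 -> a
  T2 -> b
  X3 -> S B
  X4 -> T0 T2

CYK table (by increasing span) (cells [i..j] with 5 ≤ i ≤ j ≤ 6 only):
  T[5,5] 'a' = {T1}  orig:{}
  T[6,6] 'b' = {T2}  orig:{}
  T[5,6] 'ab' = {B,S}

Original NTs in T[5,6] deriving "ab": ["B", "S"]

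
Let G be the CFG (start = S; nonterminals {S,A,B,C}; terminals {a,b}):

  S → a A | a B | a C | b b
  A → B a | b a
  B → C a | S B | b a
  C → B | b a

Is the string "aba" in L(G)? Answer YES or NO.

Convert to CNF:
  S -> T0 A | T0 B | T0 C | T1 T1
  A -> B T0 | T1 T0
  B -> C T0 | S B | T1 T0
  C -> C T0 | S B | T1 T0
  T0 -> a
  T1 -> b

CYK fill:
  T[0,0] 'a' = {T0}  orig:{}
  T[1,1] 'b' = {T1}  orig:{}
  T[2,2] 'a' = {T0}  orig:{}
  T[0,1] 'ab' = ∅
  T[1,2] 'ba' = {A,B,C}
  T[0,2] 'aba' = {S}

S ∈ T[0,2] ⇒ YES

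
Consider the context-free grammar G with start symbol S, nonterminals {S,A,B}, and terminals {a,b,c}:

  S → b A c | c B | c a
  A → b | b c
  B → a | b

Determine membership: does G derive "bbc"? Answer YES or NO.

Convert to CNF:
  S -> T0 X3 | T1 B | T1 T2
  A -> T0 T1 | b
  B -> a | b
  T0 -> b
  T1 -> c
  T2 -> a
  X3 -> A T1

CYK fill:
  cell(0,0) b: {A,B,T0}  orig:{A,B}
  cell(1,1) b: {A,B,T0}  orig:{A,B}
  cell(2,2) c: {T1}  orig:{}
  cell(0,1) bb: ∅
  cell(1,2) bc: {A,X3}  orig:{A}
  cell(0,2) bbc: {S}

S ∈ T[0,2] ⇒ YES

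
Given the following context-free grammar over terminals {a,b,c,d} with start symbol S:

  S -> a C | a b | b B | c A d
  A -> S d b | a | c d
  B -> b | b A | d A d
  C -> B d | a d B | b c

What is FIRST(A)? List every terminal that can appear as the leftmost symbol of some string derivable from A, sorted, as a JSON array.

Compute FIRST by fixpoint:
iter 1:
  A via A→a: +{a}
  A via A→c d: +{c}
  B via B→b: +{b}
  B via B→d A d: +{d}
  C via C→B d: +{b,d}
  C via C→a d B: +{a}
  S via S→a C: +{a}
  S via S→b B: +{b}
  S via S→c A d: +{c}
  S: {a,b,c}  A: {a,c}  B: {b,d}  C: {a,b,d}
iter 2:
  A via A→S d b: +{b}
  S: {a,b,c}  A: {a,b,c}  B: {b,d}  C: {a,b,d}
iter 3: (no change)
  S: {a,b,c}  A: {a,b,c}  B: {b,d}  C: {a,b,d}

FIRST(A) = ["a", "b", "c"]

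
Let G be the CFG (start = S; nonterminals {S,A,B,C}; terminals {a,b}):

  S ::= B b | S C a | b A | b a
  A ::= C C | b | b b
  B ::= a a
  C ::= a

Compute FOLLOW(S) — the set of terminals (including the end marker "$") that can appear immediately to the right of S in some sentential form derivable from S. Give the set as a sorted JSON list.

Compute FIRST by fixpoint:
round 1:
  A via A→b: +{b}
  B via B→a a: +{a}
  C via C→a: +{a}
  S via S→B b: +{a}
  S via S→b A: +{b}
  FIRST(S)={a,b}  FIRST(A)={b}  FIRST(B)={a}  FIRST(C)={a}
round 2:
  A via A→C C: +{a}
  FIRST(S)={a,b}  FIRST(A)={a,b}  FIRST(B)={a}  FIRST(C)={a}
round 3: (no change)
  FIRST(S)={a,b}  FIRST(A)={a,b}  FIRST(B)={a}  FIRST(C)={a}

Compute FOLLOW by fixpoint:
seed FOLLOW(S) with $
pass 1:
  A→C C: FOLLOW(C) ⊇ FIRST(C) = {a}; new: +{a}
  S→B b: FOLLOW(B) ⊇ FIRST(b) = {b}; new: +{b}
  S→S C a: FOLLOW(S) ⊇ FIRST(C) = {a}; new: +{a}
  S→b A: FOLLOW(A) ⊇ FOLLOW(S) ⊇ {$,a}; new: +{$,a}
  S: {$,a}  A: {$,a}  B: {b}  C: {a}
pass 2:
  A→C C: FOLLOW(C) ⊇ FOLLOW(A) ⊇ {$,a}; new: +{$}
  S: {$,a}  A: {$,a}  B: {b}  C: {$,a}
pass 3: (stable)
  S: {$,a}  A: {$,a}  B: {b}  C: {$,a}

FOLLOW(S) = ["$", "a"]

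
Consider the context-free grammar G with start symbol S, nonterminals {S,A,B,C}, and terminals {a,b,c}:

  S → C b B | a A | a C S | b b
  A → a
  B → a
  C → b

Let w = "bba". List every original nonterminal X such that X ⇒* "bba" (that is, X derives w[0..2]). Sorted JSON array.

Convert to CNF:
  S -> C X2 | T0 T0 | T1 A | T1 X3
  A -> a
  B -> a
  C -> b
  T0 -> b
  T1 -> a
  X2 -> T0 B
  X3 -> C S

CYK fill, restricted to cells inside w[0..2]:
  [0..0]={C,T0}  "b"  orig:{C}
  [1..1]={C,T0}  "b"  orig:{C}
  [2..2]={A,B,T1}  "a"  orig:{A,B}
  [0..1]={S}  "bb"
  [1..2]={X2}  "ba"  orig:{}
  [0..2]={S}  "bba"

Original NTs in T[0,2] deriving "bba": ["S"]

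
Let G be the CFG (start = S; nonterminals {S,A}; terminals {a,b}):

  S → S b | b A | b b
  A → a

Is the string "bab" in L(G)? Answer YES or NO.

CNF form of G:
  S -> S T0 | T0 A | T0 T0
  A -> a
  T0 -> b

Fill CYK table bottom-up:
  cell(0,0) b: {T0}  orig:{}
  cell(1,1) a: {A}
  cell(2,2) b: {T0}  orig:{}
  cell(0,1) ba: {S}
  cell(1,2) ab: ∅
  cell(0,2) bab: {S}

S ∈ T[0,2] ⇒ YES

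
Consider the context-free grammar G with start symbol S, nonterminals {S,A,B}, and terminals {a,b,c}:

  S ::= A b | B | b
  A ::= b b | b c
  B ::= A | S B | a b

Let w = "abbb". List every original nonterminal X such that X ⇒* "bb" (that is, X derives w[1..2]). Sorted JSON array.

Convert to CNF:
  S -> A T0 | S B | T0 T0 | T0 T1 | T2 T0 | b
  A -> T0 T0 | T0 T1
  B -> S B | T0 T0 | T0 T1 | T2 T0
  T0 -> b
  T1 -> c
  T2 -> a

CYK fill — only the sub-triangle for w[1..2]:
  [1..1]={S,T0}  "b"  orig:{S}
  [2..2]={S,T0}  "b"  orig:{S}
  [1..2]={A,B,S}  "bb"

Original NTs in T[1,2] deriving "bb": ["A", "B", "S"]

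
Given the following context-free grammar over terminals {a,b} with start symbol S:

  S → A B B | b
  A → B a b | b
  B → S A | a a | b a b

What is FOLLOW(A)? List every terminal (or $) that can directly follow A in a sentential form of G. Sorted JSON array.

FIRST sets, iterate to fixpoint:
pass 1:
  A via A→b: +{b}
  B via B→a a: +{a}
  B via B→b a b: +{b}
  S via S→A B B: +{b}
  FIRST(S)={b}  FIRST(A)={b}  FIRST(B)={a,b}
pass 2:
  A via A→B a b: +{a}
  S via S→A B B: +{a}
  FIRST(S)={a,b}  FIRST(A)={a,b}  FIRST(B)={a,b}
pass 3: (no change)
  FIRST(S)={a,b}  FIRST(A)={a,b}  FIRST(B)={a,b}

FOLLOW iteration:
seed FOLLOW(S) with $
iter 1:
  A→B a b: FOLLOW(B) ⊇ FIRST(a) = {a}; new: +{a}
  B→S A: FOLLOW(S) ⊇ FIRST(A) = {a,b}; new: +{a,b}
  B→S A: FOLLOW(A) ⊇ FOLLOW(B) ⊇ {a}; new: +{a}
  S→A B B: FOLLOW(A) ⊇ FIRST(B) = {a,b}; new: +{b}
  S→A B B: FOLLOW(B) ⊇ FIRST(B) = {a,b}; new: +{b}
  S→A B B: FOLLOW(B) ⊇ FOLLOW(S) ⊇ {$,a,b}; new: +{$}
  FOLLOW[S]={$,a,b}  FOLLOW[A]={a,b}  FOLLOW[B]={$,a,b}
iter 2:
  B→S A: FOLLOW(A) ⊇ FOLLOW(B) ⊇ {$,a,b}; new: +{$}
  FOLLOW[S]={$,a,b}  FOLLOW[A]={$,a,b}  FOLLOW[B]={$,a,b}
iter 3: (stable)
  FOLLOW[S]={$,a,b}  FOLLOW[A]={$,a,b}  FOLLOW[B]={$,a,b}

FOLLOW(A) = ["$", "a", "b"]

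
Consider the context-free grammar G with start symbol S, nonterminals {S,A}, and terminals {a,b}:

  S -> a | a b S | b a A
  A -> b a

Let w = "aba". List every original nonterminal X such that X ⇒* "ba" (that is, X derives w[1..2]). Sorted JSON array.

Convert to CNF:
  S -> T0 X3 | T1 X2 | a
  A -> T0 T1
  T0 -> b
  T1 -> a
  X2 -> T0 S
  X3 -> T1 A

CYK table (by increasing span), restricted to cells inside w[1..2]:
  cell(1,1) b: {T0}  orig:{}
  cell(2,2) a: {S,T1}  orig:{S}
  cell(1,2) ba: {A,X2}  orig:{A}

Original NTs in T[1,2] deriving "ba": ["A"]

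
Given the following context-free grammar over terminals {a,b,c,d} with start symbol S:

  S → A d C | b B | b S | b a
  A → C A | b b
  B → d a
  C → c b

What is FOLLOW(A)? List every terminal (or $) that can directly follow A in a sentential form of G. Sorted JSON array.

Compute FIRST by fixpoint:
[1]
  A via A→b b: +{b}
  B via B→d a: +{d}
  C via C→c b: +{c}
  S via S→A d C: +{b}
  FIRST[S]={b}  FIRST[A]={b}  FIRST[B]={d}  FIRST[C]={c}
[2]
  A via A→C A: +{c}
  S via S→A d C: +{c}
  FIRST[S]={b,c}  FIRST[A]={b,c}  FIRST[B]={d}  FIRST[C]={c}
[3] — fixpoint
  FIRST[S]={b,c}  FIRST[A]={b,c}  FIRST[B]={d}  FIRST[C]={c}

FOLLOW sets:
FOLLOW(S) := {$}
round 1:
  A→C A: FOLLOW(C) ⊇ FIRST(A) = {b,c}; new: +{b,c}
  S→A d C: FOLLOW(A) ⊇ FIRST(d) = {d}; new: +{d}
  S→A d C: FOLLOW(C) ⊇ FOLLOW(S) ⊇ {$}; new: +{$}
  S→b B: FOLLOW(B) ⊇ FOLLOW(S) ⊇ {$}; new: +{$}
  FOLLOW(S)={$}  FOLLOW(A)={d}  FOLLOW(B)={$}  FOLLOW(C)={$,b,c}
round 2: (no change)
  FOLLOW(S)={$}  FOLLOW(A)={d}  FOLLOW(B)={$}  FOLLOW(C)={$,b,c}

FOLLOW(A) = ["d"]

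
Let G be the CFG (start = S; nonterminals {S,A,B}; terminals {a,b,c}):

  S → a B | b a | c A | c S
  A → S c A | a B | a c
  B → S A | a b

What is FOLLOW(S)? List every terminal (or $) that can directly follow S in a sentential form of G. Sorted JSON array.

FIRST iteration:
iter 1:
  A via A→a B: +{a}
  B via B→a b: +{a}
  S via S→a B: +{a}
  S via S→b a: +{b}
  S via S→c A: +{c}
  S: {a,b,c}  A: {a}  B: {a}
iter 2:
  A via A→S c A: +{b,c}
  B via B→S A: +{b,c}
  S: {a,b,c}  A: {a,b,c}  B: {a,b,c}
iter 3: (stable)
  S: {a,b,c}  A: {a,b,c}  B: {a,b,c}

Compute FOLLOW by fixpoint:
initialize: $ ∈ FOLLOW(S)
[1]
  A→S c A: FOLLOW(S) ⊇ FIRST(c) = {c}; new: +{c}
  B→S A: FOLLOW(S) ⊇ FIRST(A) = {a,b,c}; new: +{a,b}
  S→a B: FOLLOW(B) ⊇ FOLLOW(S) ⊇ {$,a,b,c}; new: +{$,a,b,c}
  S→c A: FOLLOW(A) ⊇ FOLLOW(S) ⊇ {$,a,b,c}; new: +{$,a,b,c}
  S: {$,a,b,c}  A: {$,a,b,c}  B: {$,a,b,c}
[2] (no change)
  S: {$,a,b,c}  A: {$,a,b,c}  B: {$,a,b,c}

FOLLOW(S) = ["$", "a", "b", "c"]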